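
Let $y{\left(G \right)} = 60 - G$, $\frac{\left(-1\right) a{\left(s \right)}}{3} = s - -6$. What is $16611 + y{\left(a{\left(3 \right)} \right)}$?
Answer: $16698$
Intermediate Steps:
$a{\left(s \right)} = -18 - 3 s$ ($a{\left(s \right)} = - 3 \left(s - -6\right) = - 3 \left(s + 6\right) = - 3 \left(6 + s\right) = -18 - 3 s$)
$16611 + y{\left(a{\left(3 \right)} \right)} = 16611 + \left(60 - \left(-18 - 9\right)\right) = 16611 + \left(60 - -27\right) = 16611 + \left(60 + 27\right) = 16611 + 87 = 16698$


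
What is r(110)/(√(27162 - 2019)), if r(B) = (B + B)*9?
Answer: 660*√87/493 ≈ 12.487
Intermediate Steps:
r(B) = 18*B (r(B) = (2*B)*9 = 18*B)
r(110)/(√(27162 - 2019)) = (18*110)/(√(27162 - 2019)) = 1980/(√25143) = 1980/((17*√87)) = 1980*(√87/1479) = 660*√87/493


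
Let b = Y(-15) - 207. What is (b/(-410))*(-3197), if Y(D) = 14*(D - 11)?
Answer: -1825487/410 ≈ -4452.4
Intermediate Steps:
Y(D) = -154 + 14*D (Y(D) = 14*(-11 + D) = -154 + 14*D)
b = -571 (b = (-154 + 14*(-15)) - 207 = (-154 - 210) - 207 = -364 - 207 = -571)
(b/(-410))*(-3197) = -571/(-410)*(-3197) = -571*(-1/410)*(-3197) = (571/410)*(-3197) = -1825487/410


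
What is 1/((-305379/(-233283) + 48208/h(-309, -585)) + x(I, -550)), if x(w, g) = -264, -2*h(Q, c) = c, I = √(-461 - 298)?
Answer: -45490185/4452455359 ≈ -0.010217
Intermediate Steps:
I = I*√759 (I = √(-759) = I*√759 ≈ 27.55*I)
h(Q, c) = -c/2
1/((-305379/(-233283) + 48208/h(-309, -585)) + x(I, -550)) = 1/((-305379/(-233283) + 48208/((-½*(-585)))) - 264) = 1/((-305379*(-1/233283) + 48208/(585/2)) - 264) = 1/((101793/77761 + 48208*(2/585)) - 264) = 1/((101793/77761 + 96416/585) - 264) = 1/(7556953481/45490185 - 264) = 1/(-4452455359/45490185) = -45490185/4452455359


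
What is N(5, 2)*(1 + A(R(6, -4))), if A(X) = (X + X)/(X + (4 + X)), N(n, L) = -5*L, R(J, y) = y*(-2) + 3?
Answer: -240/13 ≈ -18.462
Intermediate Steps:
R(J, y) = 3 - 2*y (R(J, y) = -2*y + 3 = 3 - 2*y)
A(X) = 2*X/(4 + 2*X) (A(X) = (2*X)/(4 + 2*X) = 2*X/(4 + 2*X))
N(5, 2)*(1 + A(R(6, -4))) = (-5*2)*(1 + (3 - 2*(-4))/(2 + (3 - 2*(-4)))) = -10*(1 + (3 + 8)/(2 + (3 + 8))) = -10*(1 + 11/(2 + 11)) = -10*(1 + 11/13) = -10*24/13 = -240/13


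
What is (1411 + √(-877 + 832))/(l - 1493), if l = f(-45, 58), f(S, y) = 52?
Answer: -1411/1441 - 3*I*√5/1441 ≈ -0.97918 - 0.0046552*I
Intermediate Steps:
l = 52
(1411 + √(-877 + 832))/(l - 1493) = (1411 + √(-877 + 832))/(52 - 1493) = (1411 + √(-45))/(-1441) = (1411 + 3*I*√5)*(-1/1441) = -1411/1441 - 3*I*√5/1441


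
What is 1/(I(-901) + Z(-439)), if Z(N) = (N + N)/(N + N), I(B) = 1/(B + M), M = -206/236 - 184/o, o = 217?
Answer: 23115069/23089463 ≈ 1.0011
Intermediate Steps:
M = -44063/25606 (M = -206/236 - 184/217 = -206*1/236 - 184*1/217 = -103/118 - 184/217 = -44063/25606 ≈ -1.7208)
I(B) = 1/(-44063/25606 + B) (I(B) = 1/(B - 44063/25606) = 1/(-44063/25606 + B))
Z(N) = 1 (Z(N) = (2*N)/((2*N)) = (2*N)*(1/(2*N)) = 1)
1/(I(-901) + Z(-439)) = 1/(25606/(-44063 + 25606*(-901)) + 1) = 1/(25606/(-44063 - 23071006) + 1) = 1/(25606/(-23115069) + 1) = 1/(25606*(-1/23115069) + 1) = 1/(-25606/23115069 + 1) = 1/(23089463/23115069) = 23115069/23089463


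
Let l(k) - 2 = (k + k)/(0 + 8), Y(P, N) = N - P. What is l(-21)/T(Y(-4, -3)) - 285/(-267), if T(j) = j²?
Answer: -777/356 ≈ -2.1826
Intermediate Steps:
l(k) = 2 + k/4 (l(k) = 2 + (k + k)/(0 + 8) = 2 + (2*k)/8 = 2 + (2*k)*(⅛) = 2 + k/4)
l(-21)/T(Y(-4, -3)) - 285/(-267) = (2 + (¼)*(-21))/((-3 - 1*(-4))²) - 285/(-267) = (2 - 21/4)/((-3 + 4)²) - 285*(-1/267) = -13/(4*(1²)) + 95/89 = -13/4/1 + 95/89 = -13/4*1 + 95/89 = -13/4 + 95/89 = -777/356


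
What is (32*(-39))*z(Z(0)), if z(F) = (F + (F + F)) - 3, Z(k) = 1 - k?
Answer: 0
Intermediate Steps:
z(F) = -3 + 3*F (z(F) = (F + 2*F) - 3 = 3*F - 3 = -3 + 3*F)
(32*(-39))*z(Z(0)) = (32*(-39))*(-3 + 3*(1 - 1*0)) = -1248*(-3 + 3*(1 + 0)) = -1248*(-3 + 3*1) = -1248*(-3 + 3) = -1248*0 = 0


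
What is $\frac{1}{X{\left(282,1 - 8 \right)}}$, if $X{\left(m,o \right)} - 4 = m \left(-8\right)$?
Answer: $- \frac{1}{2252} \approx -0.00044405$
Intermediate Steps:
$X{\left(m,o \right)} = 4 - 8 m$ ($X{\left(m,o \right)} = 4 + m \left(-8\right) = 4 - 8 m$)
$\frac{1}{X{\left(282,1 - 8 \right)}} = \frac{1}{4 - 2256} = \frac{1}{-2252} = - \frac{1}{2252}$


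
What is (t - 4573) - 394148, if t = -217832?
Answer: -616553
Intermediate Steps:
(t - 4573) - 394148 = (-217832 - 4573) - 394148 = -222405 - 394148 = -616553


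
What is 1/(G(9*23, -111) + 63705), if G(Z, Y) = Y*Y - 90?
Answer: 1/75936 ≈ 1.3169e-5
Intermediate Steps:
G(Z, Y) = -90 + Y² (G(Z, Y) = Y² - 90 = -90 + Y²)
1/(G(9*23, -111) + 63705) = 1/((-90 + (-111)²) + 63705) = 1/((-90 + 12321) + 63705) = 1/(12231 + 63705) = 1/75936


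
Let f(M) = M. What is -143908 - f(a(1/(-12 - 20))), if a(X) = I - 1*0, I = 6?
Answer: -143914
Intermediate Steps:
a(X) = 6 (a(X) = 6 - 1*0 = 6 + 0 = 6)
-143908 - f(a(1/(-12 - 20))) = -143908 - 1*6 = -143908 - 6 = -143914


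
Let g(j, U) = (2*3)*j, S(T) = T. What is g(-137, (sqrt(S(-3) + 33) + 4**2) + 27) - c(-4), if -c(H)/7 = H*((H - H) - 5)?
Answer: -682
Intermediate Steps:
c(H) = 35*H (c(H) = -7*H*((H - H) - 5) = -7*H*(0 - 5) = -7*H*(-5) = -(-35)*H = 35*H)
g(j, U) = 6*j
g(-137, (sqrt(S(-3) + 33) + 4**2) + 27) - c(-4) = 6*(-137) - 35*(-4) = -822 - 1*(-140) = -822 + 140 = -682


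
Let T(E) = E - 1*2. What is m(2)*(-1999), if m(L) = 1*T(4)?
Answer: -3998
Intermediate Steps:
T(E) = -2 + E (T(E) = E - 2 = -2 + E)
m(L) = 2 (m(L) = 1*(-2 + 4) = 1*2 = 2)
m(2)*(-1999) = 2*(-1999) = -3998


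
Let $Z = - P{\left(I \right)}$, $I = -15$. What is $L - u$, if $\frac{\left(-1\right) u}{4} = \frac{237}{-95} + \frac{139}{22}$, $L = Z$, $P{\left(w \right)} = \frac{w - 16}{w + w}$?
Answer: $\frac{89413}{6270} \approx 14.26$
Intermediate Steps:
$P{\left(w \right)} = \frac{-16 + w}{2 w}$
$Z = - \frac{31}{30}$ ($Z = - \frac{-16 - 15}{2 \left(-15\right)} = - \frac{\left(-1\right) \left(-31\right)}{2 \cdot 15} = \left(-1\right) \frac{31}{30} = - \frac{31}{30} \approx -1.0333$)
$L = - \frac{31}{30} \approx -1.0333$
$u = - \frac{15982}{1045}$ ($u = - 4 \left(\frac{237}{-95} + \frac{139}{22}\right) = - 4 \left(237 \left(- \frac{1}{95}\right) + 139 \cdot \frac{1}{22}\right) = - 4 \left(- \frac{237}{95} + \frac{139}{22}\right) = \left(-4\right) \frac{7991}{2090} = - \frac{15982}{1045} \approx -15.294$)
$L - u = - \frac{31}{30} - - \frac{15982}{1045} = - \frac{31}{30} + \frac{15982}{1045} = \frac{89413}{6270}$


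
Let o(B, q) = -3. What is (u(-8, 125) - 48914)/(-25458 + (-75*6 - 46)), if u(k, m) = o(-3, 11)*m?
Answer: 49289/25954 ≈ 1.8991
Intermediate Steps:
u(k, m) = -3*m
(u(-8, 125) - 48914)/(-25458 + (-75*6 - 46)) = (-3*125 - 48914)/(-25458 + (-75*6 - 46)) = (-375 - 48914)/(-25458 + (-450 - 46)) = -49289/(-25458 - 496) = -49289/(-25954) = -49289*(-1/25954) = 49289/25954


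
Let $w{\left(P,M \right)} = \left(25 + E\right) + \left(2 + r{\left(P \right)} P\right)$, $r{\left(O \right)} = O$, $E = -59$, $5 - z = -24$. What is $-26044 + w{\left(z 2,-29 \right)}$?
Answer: $-22712$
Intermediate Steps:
$z = 29$ ($z = 5 - -24 = 5 + 24 = 29$)
$w{\left(P,M \right)} = -32 + P^{2}$ ($w{\left(P,M \right)} = \left(25 - 59\right) + \left(2 + P P\right) = -34 + \left(2 + P^{2}\right) = -32 + P^{2}$)
$-26044 + w{\left(z 2,-29 \right)} = -26044 - \left(32 - \left(29 \cdot 2\right)^{2}\right) = -26044 - \left(32 - 58^{2}\right) = -26044 + \left(-32 + 3364\right) = -26044 + 3332 = -22712$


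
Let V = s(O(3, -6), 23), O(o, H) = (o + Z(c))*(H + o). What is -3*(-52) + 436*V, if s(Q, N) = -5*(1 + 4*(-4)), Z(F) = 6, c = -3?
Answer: 32856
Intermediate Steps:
O(o, H) = (6 + o)*(H + o) (O(o, H) = (o + 6)*(H + o) = (6 + o)*(H + o))
s(Q, N) = 75 (s(Q, N) = -5*(1 - 16) = -5*(-15) = 75)
V = 75
-3*(-52) + 436*V = -3*(-52) + 436*75 = 156 + 32700 = 32856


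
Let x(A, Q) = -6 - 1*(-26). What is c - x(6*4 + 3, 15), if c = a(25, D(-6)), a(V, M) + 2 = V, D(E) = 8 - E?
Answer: 3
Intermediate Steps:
a(V, M) = -2 + V
c = 23 (c = -2 + 25 = 23)
x(A, Q) = 20 (x(A, Q) = -6 + 26 = 20)
c - x(6*4 + 3, 15) = 23 - 1*20 = 23 - 20 = 3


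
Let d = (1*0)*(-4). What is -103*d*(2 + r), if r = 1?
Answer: 0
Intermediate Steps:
d = 0 (d = 0*(-4) = 0)
-103*d*(2 + r) = -0*(2 + 1) = -0*3 = -103*0 = 0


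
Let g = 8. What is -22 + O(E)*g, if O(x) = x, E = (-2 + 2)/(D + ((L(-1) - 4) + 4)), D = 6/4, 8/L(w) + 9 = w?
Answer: -22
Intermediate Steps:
L(w) = 8/(-9 + w)
D = 3/2 (D = 6*(¼) = 3/2 ≈ 1.5000)
E = 0 (E = (-2 + 2)/(3/2 + ((8/(-9 - 1) - 4) + 4)) = 0/(3/2 + ((8/(-10) - 4) + 4)) = 0/(3/2 + ((8*(-⅒) - 4) + 4)) = 0/(3/2 + ((-⅘ - 4) + 4)) = 0/(3/2 + (-24/5 + 4)) = 0/(3/2 - ⅘) = 0/(7/10) = 0*(10/7) = 0)
-22 + O(E)*g = -22 + 0*8 = -22 + 0 = -22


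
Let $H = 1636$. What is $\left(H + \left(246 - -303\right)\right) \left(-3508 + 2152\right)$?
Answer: $-2962860$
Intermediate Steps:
$\left(H + \left(246 - -303\right)\right) \left(-3508 + 2152\right) = \left(1636 + \left(246 - -303\right)\right) \left(-3508 + 2152\right) = \left(1636 + \left(246 + 303\right)\right) \left(-1356\right) = \left(1636 + 549\right) \left(-1356\right) = 2185 \left(-1356\right) = -2962860$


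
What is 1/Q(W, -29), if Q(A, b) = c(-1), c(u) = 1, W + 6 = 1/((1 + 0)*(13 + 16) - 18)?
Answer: 1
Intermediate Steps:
W = -65/11 (W = -6 + 1/((1 + 0)*(13 + 16) - 18) = -6 + 1/(1*29 - 18) = -6 + 1/(29 - 18) = -6 + 1/11 = -65/11 ≈ -5.9091)
Q(A, b) = 1
1/Q(W, -29) = 1/1 = 1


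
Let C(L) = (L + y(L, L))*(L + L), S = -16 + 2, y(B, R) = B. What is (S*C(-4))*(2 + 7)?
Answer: -8064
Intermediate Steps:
S = -14
C(L) = 4*L² (C(L) = (L + L)*(L + L) = (2*L)*(2*L) = 4*L²)
(S*C(-4))*(2 + 7) = (-56*(-4)²)*(2 + 7) = -56*16*9 = -14*64*9 = -896*9 = -8064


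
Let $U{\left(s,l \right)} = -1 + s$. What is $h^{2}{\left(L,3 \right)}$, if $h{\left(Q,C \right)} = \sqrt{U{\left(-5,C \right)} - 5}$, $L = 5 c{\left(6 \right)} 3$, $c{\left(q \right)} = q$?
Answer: $-11$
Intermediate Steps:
$L = 90$ ($L = 5 \cdot 6 \cdot 3 = 30 \cdot 3 = 90$)
$h{\left(Q,C \right)} = i \sqrt{11}$ ($h{\left(Q,C \right)} = \sqrt{\left(-1 - 5\right) - 5} = \sqrt{-6 - 5} = \sqrt{-11} = i \sqrt{11}$)
$h^{2}{\left(L,3 \right)} = \left(i \sqrt{11}\right)^{2} = -11$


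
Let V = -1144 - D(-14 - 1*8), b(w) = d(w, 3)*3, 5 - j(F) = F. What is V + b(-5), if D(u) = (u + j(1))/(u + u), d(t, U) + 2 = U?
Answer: -25111/22 ≈ -1141.4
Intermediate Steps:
j(F) = 5 - F
d(t, U) = -2 + U
b(w) = 3 (b(w) = (-2 + 3)*3 = 1*3 = 3)
D(u) = (4 + u)/(2*u) (D(u) = (u + (5 - 1*1))/(u + u) = (u + (5 - 1))/((2*u)) = (u + 4)*(1/(2*u)) = (4 + u)*(1/(2*u)) = (4 + u)/(2*u))
V = -25177/22 (V = -1144 - (4 + (-14 - 1*8))/(2*(-14 - 1*8)) = -1144 - (4 + (-14 - 8))/(2*(-14 - 8)) = -1144 - (4 - 22)/(2*(-22)) = -1144 - (-1)*(-18)/(2*22) = -1144 - 1*9/22 = -1144 - 9/22 = -25177/22 ≈ -1144.4)
V + b(-5) = -25177/22 + 3 = -25111/22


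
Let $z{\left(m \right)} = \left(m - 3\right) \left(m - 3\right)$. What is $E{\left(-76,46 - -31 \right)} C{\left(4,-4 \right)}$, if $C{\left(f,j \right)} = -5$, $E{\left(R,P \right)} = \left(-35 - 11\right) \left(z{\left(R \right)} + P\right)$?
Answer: $1453140$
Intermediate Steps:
$z{\left(m \right)} = \left(-3 + m\right)^{2}$ ($z{\left(m \right)} = \left(-3 + m\right) \left(-3 + m\right) = \left(-3 + m\right)^{2}$)
$E{\left(R,P \right)} = - 46 P - 46 \left(-3 + R\right)^{2}$ ($E{\left(R,P \right)} = \left(-35 - 11\right) \left(\left(-3 + R\right)^{2} + P\right) = - 46 \left(P + \left(-3 + R\right)^{2}\right) = - 46 P - 46 \left(-3 + R\right)^{2}$)
$E{\left(-76,46 - -31 \right)} C{\left(4,-4 \right)} = \left(- 46 \left(46 - -31\right) - 46 \left(-3 - 76\right)^{2}\right) \left(-5\right) = \left(- 46 \left(46 + 31\right) - 46 \left(-79\right)^{2}\right) \left(-5\right) = \left(\left(-46\right) 77 - 287086\right) \left(-5\right) = \left(-3542 - 287086\right) \left(-5\right) = \left(-290628\right) \left(-5\right) = 1453140$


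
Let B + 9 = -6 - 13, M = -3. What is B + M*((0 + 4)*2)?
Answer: -52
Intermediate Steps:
B = -28 (B = -9 + (-6 - 13) = -9 - 19 = -28)
B + M*((0 + 4)*2) = -28 - 3*(0 + 4)*2 = -28 - 12*2 = -28 - 3*8 = -28 - 24 = -52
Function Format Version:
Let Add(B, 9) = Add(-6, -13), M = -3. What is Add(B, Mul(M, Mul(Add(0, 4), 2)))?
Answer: -52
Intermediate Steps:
B = -28 (B = Add(-9, Add(-6, -13)) = Add(-9, -19) = -28)
Add(B, Mul(M, Mul(Add(0, 4), 2))) = Add(-28, Mul(-3, Mul(Add(0, 4), 2))) = Add(-28, Mul(-3, Mul(4, 2))) = Add(-28, Mul(-3, 8)) = Add(-28, -24) = -52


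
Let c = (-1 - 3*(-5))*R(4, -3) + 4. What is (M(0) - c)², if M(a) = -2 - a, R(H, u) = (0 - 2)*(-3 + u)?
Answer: 30276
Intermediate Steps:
R(H, u) = 6 - 2*u (R(H, u) = -2*(-3 + u) = 6 - 2*u)
c = 172 (c = (-1 - 3*(-5))*(6 - 2*(-3)) + 4 = (-1 + 15)*(6 + 6) + 4 = 14*12 + 4 = 168 + 4 = 172)
(M(0) - c)² = ((-2 - 1*0) - 1*172)² = ((-2 + 0) - 172)² = (-2 - 172)² = (-174)² = 30276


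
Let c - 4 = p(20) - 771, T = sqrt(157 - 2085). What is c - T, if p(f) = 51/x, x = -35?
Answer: -26896/35 - 2*I*sqrt(482) ≈ -768.46 - 43.909*I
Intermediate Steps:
p(f) = -51/35 (p(f) = 51/(-35) = 51*(-1/35) = -51/35)
T = 2*I*sqrt(482) (T = sqrt(-1928) = 2*I*sqrt(482) ≈ 43.909*I)
c = -26896/35 (c = 4 + (-51/35 - 771) = 4 - 27036/35 = -26896/35 ≈ -768.46)
c - T = -26896/35 - 2*I*sqrt(482)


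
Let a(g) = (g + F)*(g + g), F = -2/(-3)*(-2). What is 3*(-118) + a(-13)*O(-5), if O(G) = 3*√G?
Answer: -354 + 1118*I*√5 ≈ -354.0 + 2499.9*I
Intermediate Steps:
F = -4/3 (F = -2*(-⅓)*(-2) = (⅔)*(-2) = -4/3 ≈ -1.3333)
a(g) = 2*g*(-4/3 + g) (a(g) = (g - 4/3)*(g + g) = (-4/3 + g)*(2*g) = 2*g*(-4/3 + g))
3*(-118) + a(-13)*O(-5) = 3*(-118) + ((⅔)*(-13)*(-4 + 3*(-13)))*(3*√(-5)) = -354 + ((⅔)*(-13)*(-4 - 39))*(3*(I*√5)) = -354 + ((⅔)*(-13)*(-43))*(3*I*√5) = -354 + 1118*(3*I*√5)/3 = -354 + 1118*I*√5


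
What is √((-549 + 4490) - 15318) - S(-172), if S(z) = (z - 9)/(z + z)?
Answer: -181/344 + I*√11377 ≈ -0.52616 + 106.66*I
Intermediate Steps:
S(z) = (-9 + z)/(2*z) (S(z) = (-9 + z)/((2*z)) = (-9 + z)*(1/(2*z)) = (-9 + z)/(2*z))
√((-549 + 4490) - 15318) - S(-172) = √((-549 + 4490) - 15318) - (-9 - 172)/(2*(-172)) = √(3941 - 15318) - (-1)*(-181)/(2*172) = √(-11377) - 1*181/344 = I*√11377 - 181/344 = -181/344 + I*√11377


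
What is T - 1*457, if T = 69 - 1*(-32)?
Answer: -356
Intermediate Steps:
T = 101 (T = 69 + 32 = 101)
T - 1*457 = 101 - 1*457 = 101 - 457 = -356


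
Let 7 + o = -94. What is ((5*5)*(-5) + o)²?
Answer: 51076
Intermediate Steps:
o = -101 (o = -7 - 94 = -101)
((5*5)*(-5) + o)² = ((5*5)*(-5) - 101)² = (25*(-5) - 101)² = (-125 - 101)² = (-226)² = 51076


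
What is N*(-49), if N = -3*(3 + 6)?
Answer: 1323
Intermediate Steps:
N = -27 (N = -3*9 = -27)
N*(-49) = -27*(-49) = 1323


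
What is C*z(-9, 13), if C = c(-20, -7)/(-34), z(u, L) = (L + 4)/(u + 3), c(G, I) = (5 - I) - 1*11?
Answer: 1/12 ≈ 0.083333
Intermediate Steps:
c(G, I) = -6 - I (c(G, I) = (5 - I) - 11 = -6 - I)
z(u, L) = (4 + L)/(3 + u)
C = -1/34 (C = (-6 - 1*(-7))/(-34) = (-6 + 7)*(-1/34) = 1*(-1/34) = -1/34 ≈ -0.029412)
C*z(-9, 13) = -(4 + 13)/(34*(3 - 9)) = -17/(34*(-6)) = -(-1)*17/204 = -1/34*(-17/6) = 1/12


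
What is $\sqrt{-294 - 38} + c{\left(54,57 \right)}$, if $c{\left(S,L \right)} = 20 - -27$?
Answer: $47 + 2 i \sqrt{83} \approx 47.0 + 18.221 i$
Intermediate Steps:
$c{\left(S,L \right)} = 47$ ($c{\left(S,L \right)} = 20 + 27 = 47$)
$\sqrt{-294 - 38} + c{\left(54,57 \right)} = \sqrt{-294 - 38} + 47 = \sqrt{-332} + 47 = 2 i \sqrt{83} + 47 = 47 + 2 i \sqrt{83}$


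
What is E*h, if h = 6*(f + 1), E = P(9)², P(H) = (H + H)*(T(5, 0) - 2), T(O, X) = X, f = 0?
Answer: 7776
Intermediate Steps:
P(H) = -4*H (P(H) = (H + H)*(0 - 2) = (2*H)*(-2) = -4*H)
E = 1296 (E = (-4*9)² = (-36)² = 1296)
h = 6 (h = 6*(0 + 1) = 6*1 = 6)
E*h = 1296*6 = 7776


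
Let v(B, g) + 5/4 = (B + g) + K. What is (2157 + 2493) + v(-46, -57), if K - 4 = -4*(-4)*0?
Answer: 18199/4 ≈ 4549.8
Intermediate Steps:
K = 4 (K = 4 - 4*(-4)*0 = 4 + 16*0 = 4 + 0 = 4)
v(B, g) = 11/4 + B + g (v(B, g) = -5/4 + ((B + g) + 4) = -5/4 + (4 + B + g) = 11/4 + B + g)
(2157 + 2493) + v(-46, -57) = (2157 + 2493) + (11/4 - 46 - 57) = 4650 - 401/4 = 18199/4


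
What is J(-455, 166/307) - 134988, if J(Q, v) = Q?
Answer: -135443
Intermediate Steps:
J(-455, 166/307) - 134988 = -455 - 134988 = -135443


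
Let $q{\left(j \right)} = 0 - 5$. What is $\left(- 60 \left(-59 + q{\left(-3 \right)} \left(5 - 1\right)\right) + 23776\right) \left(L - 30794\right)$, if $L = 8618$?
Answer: $-632370816$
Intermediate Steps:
$q{\left(j \right)} = -5$
$\left(- 60 \left(-59 + q{\left(-3 \right)} \left(5 - 1\right)\right) + 23776\right) \left(L - 30794\right) = \left(- 60 \left(-59 - 5 \left(5 - 1\right)\right) + 23776\right) \left(8618 - 30794\right) = \left(- 60 \left(-59 - 20\right) + 23776\right) \left(-22176\right) = \left(\left(-60\right) \left(-79\right) + 23776\right) \left(-22176\right) = \left(4740 + 23776\right) \left(-22176\right) = 28516 \left(-22176\right) = -632370816$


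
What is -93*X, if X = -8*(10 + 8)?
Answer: 13392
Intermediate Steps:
X = -144 (X = -8*18 = -144)
-93*X = -93*(-144) = 13392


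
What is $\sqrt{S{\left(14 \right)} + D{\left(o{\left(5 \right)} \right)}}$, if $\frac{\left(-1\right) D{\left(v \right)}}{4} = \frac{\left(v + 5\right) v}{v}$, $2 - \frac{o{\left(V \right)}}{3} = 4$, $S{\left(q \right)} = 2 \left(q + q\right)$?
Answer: $2 \sqrt{15} \approx 7.746$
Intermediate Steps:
$S{\left(q \right)} = 4 q$ ($S{\left(q \right)} = 2 \cdot 2 q = 4 q$)
$o{\left(V \right)} = -6$ ($o{\left(V \right)} = 6 - 12 = -6$)
$D{\left(v \right)} = -20 - 4 v$ ($D{\left(v \right)} = - 4 \frac{\left(v + 5\right) v}{v} = - 4 \frac{\left(5 + v\right) v}{v} = - 4 \frac{v \left(5 + v\right)}{v} = - 4 \left(5 + v\right) = -20 - 4 v$)
$\sqrt{S{\left(14 \right)} + D{\left(o{\left(5 \right)} \right)}} = \sqrt{4 \cdot 14 - -4} = \sqrt{56 + \left(-20 + 24\right)} = \sqrt{56 + 4} = \sqrt{60} = 2 \sqrt{15}$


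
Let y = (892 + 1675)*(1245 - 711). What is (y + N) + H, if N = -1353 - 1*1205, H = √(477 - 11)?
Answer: 1368220 + √466 ≈ 1.3682e+6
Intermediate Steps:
y = 1370778 (y = 2567*534 = 1370778)
H = √466 ≈ 21.587
N = -2558 (N = -1353 - 1205 = -2558)
(y + N) + H = (1370778 - 2558) + √466 = 1368220 + √466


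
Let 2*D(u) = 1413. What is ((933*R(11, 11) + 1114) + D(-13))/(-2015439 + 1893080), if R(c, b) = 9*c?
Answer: -188375/244718 ≈ -0.76976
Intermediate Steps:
D(u) = 1413/2 (D(u) = (½)*1413 = 1413/2)
((933*R(11, 11) + 1114) + D(-13))/(-2015439 + 1893080) = ((933*(9*11) + 1114) + 1413/2)/(-2015439 + 1893080) = ((933*99 + 1114) + 1413/2)/(-122359) = ((92367 + 1114) + 1413/2)*(-1/122359) = (93481 + 1413/2)*(-1/122359) = (188375/2)*(-1/122359) = -188375/244718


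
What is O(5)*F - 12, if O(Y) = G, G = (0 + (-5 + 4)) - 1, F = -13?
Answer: 14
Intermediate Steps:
G = -2 (G = (0 - 1) - 1 = -1 - 1 = -2)
O(Y) = -2
O(5)*F - 12 = -2*(-13) - 12 = 26 - 12 = 14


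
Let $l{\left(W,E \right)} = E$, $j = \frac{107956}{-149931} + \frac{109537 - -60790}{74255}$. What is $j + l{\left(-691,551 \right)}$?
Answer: $\frac{6151873673812}{11133126405} \approx 552.57$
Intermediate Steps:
$j = \frac{17521024657}{11133126405}$ ($j = 107956 \left(- \frac{1}{149931}\right) + \left(109537 + 60790\right) \frac{1}{74255} = - \frac{107956}{149931} + 170327 \cdot \frac{1}{74255} = - \frac{107956}{149931} + \frac{170327}{74255} = \frac{17521024657}{11133126405} \approx 1.5738$)
$j + l{\left(-691,551 \right)} = \frac{17521024657}{11133126405} + 551 = \frac{6151873673812}{11133126405}$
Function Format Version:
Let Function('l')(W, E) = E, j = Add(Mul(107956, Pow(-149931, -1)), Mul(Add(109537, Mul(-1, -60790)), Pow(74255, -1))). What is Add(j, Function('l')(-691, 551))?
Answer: Rational(6151873673812, 11133126405) ≈ 552.57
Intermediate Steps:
j = Rational(17521024657, 11133126405) (j = Add(Mul(107956, Rational(-1, 149931)), Mul(Add(109537, 60790), Rational(1, 74255))) = Add(Rational(-107956, 149931), Mul(170327, Rational(1, 74255))) = Add(Rational(-107956, 149931), Rational(170327, 74255)) = Rational(17521024657, 11133126405) ≈ 1.5738)
Add(j, Function('l')(-691, 551)) = Add(Rational(17521024657, 11133126405), 551) = Rational(6151873673812, 11133126405)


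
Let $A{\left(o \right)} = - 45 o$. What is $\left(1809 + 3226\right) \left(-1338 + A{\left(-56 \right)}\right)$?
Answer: $5951370$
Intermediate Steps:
$\left(1809 + 3226\right) \left(-1338 + A{\left(-56 \right)}\right) = \left(1809 + 3226\right) \left(-1338 - -2520\right) = 5035 \left(-1338 + 2520\right) = 5035 \cdot 1182 = 5951370$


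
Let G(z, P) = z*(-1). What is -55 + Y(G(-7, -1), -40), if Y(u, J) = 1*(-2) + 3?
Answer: -54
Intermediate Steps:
G(z, P) = -z
Y(u, J) = 1 (Y(u, J) = -2 + 3 = 1)
-55 + Y(G(-7, -1), -40) = -55 + 1 = -54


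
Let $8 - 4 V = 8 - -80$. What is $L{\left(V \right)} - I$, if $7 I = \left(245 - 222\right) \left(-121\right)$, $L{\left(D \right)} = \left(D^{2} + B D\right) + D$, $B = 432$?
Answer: $- \frac{55037}{7} \approx -7862.4$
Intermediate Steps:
$V = -20$ ($V = 2 - \frac{8 - -80}{4} = 2 - \frac{8 + 80}{4} = 2 - 22 = -20$)
$L{\left(D \right)} = D^{2} + 433 D$ ($L{\left(D \right)} = \left(D^{2} + 432 D\right) + D = D^{2} + 433 D$)
$I = - \frac{2783}{7}$ ($I = \frac{\left(245 - 222\right) \left(-121\right)}{7} = \frac{23 \left(-121\right)}{7} = \frac{1}{7} \left(-2783\right) = - \frac{2783}{7} \approx -397.57$)
$L{\left(V \right)} - I = - 20 \left(433 - 20\right) - - \frac{2783}{7} = \left(-20\right) 413 + \frac{2783}{7} = -8260 + \frac{2783}{7} = - \frac{55037}{7}$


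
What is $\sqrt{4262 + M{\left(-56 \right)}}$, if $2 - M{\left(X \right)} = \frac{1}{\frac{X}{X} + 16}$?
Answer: $\frac{\sqrt{1232279}}{17} \approx 65.299$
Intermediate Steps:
$M{\left(X \right)} = \frac{33}{17}$ ($M{\left(X \right)} = 2 - \frac{1}{\frac{X}{X} + 16} = 2 - \frac{1}{1 + 16} = 2 - \frac{1}{17} = \frac{33}{17}$)
$\sqrt{4262 + M{\left(-56 \right)}} = \sqrt{4262 + \frac{33}{17}} = \sqrt{\frac{72487}{17}} = \frac{\sqrt{1232279}}{17}$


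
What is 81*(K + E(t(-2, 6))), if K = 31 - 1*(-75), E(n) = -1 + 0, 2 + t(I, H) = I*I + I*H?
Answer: 8505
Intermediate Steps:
t(I, H) = -2 + I² + H*I (t(I, H) = -2 + (I*I + I*H) = -2 + (I² + H*I) = -2 + I² + H*I)
E(n) = -1
K = 106 (K = 31 + 75 = 106)
81*(K + E(t(-2, 6))) = 81*(106 - 1) = 81*105 = 8505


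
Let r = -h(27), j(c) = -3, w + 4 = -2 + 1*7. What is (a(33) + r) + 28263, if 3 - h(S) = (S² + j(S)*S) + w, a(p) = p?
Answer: 28942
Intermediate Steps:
w = 1 (w = -4 + (-2 + 1*7) = -4 + (-2 + 7) = -4 + 5 = 1)
h(S) = 2 - S² + 3*S (h(S) = 3 - ((S² - 3*S) + 1) = 3 - (1 + S² - 3*S) = 3 + (-1 - S² + 3*S) = 2 - S² + 3*S)
r = 646 (r = -(2 - 1*27² + 3*27) = -(2 - 1*729 + 81) = -(2 - 729 + 81) = -1*(-646) = 646)
(a(33) + r) + 28263 = (33 + 646) + 28263 = 679 + 28263 = 28942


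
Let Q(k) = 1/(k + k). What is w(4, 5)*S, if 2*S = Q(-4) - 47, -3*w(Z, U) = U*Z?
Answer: 1885/12 ≈ 157.08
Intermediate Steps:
Q(k) = 1/(2*k)
w(Z, U) = -U*Z/3
S = -377/16 (S = ((½)/(-4) - 47)/2 = ((½)*(-¼) - 47)/2 = (-⅛ - 47)/2 = (½)*(-377/8) = -377/16 ≈ -23.563)
w(4, 5)*S = -⅓*5*4*(-377/16) = -20/3*(-377/16) = 1885/12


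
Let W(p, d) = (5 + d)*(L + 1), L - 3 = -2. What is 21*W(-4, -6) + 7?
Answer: -35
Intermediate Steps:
L = 1 (L = 3 - 2 = 1)
W(p, d) = 10 + 2*d (W(p, d) = (5 + d)*(1 + 1) = (5 + d)*2 = 10 + 2*d)
21*W(-4, -6) + 7 = 21*(10 + 2*(-6)) + 7 = 21*(10 - 12) + 7 = 21*(-2) + 7 = -42 + 7 = -35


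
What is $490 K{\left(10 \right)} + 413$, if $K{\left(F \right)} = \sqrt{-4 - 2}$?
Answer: $413 + 490 i \sqrt{6} \approx 413.0 + 1200.3 i$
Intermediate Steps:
$K{\left(F \right)} = i \sqrt{6}$ ($K{\left(F \right)} = \sqrt{-6} = i \sqrt{6}$)
$490 K{\left(10 \right)} + 413 = 490 i \sqrt{6} + 413 = 413 + 490 i \sqrt{6}$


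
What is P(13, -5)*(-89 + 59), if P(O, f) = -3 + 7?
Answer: -120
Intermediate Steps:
P(O, f) = 4
P(13, -5)*(-89 + 59) = 4*(-89 + 59) = 4*(-30) = -120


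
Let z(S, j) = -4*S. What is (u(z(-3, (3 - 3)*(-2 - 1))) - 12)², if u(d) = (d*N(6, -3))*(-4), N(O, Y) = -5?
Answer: 51984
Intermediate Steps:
u(d) = 20*d (u(d) = (d*(-5))*(-4) = -5*d*(-4) = 20*d)
(u(z(-3, (3 - 3)*(-2 - 1))) - 12)² = (20*(-4*(-3)) - 12)² = (20*12 - 12)² = (240 - 12)² = 228² = 51984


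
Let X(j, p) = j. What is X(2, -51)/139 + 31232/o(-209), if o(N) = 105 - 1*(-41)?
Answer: 2170770/10147 ≈ 213.93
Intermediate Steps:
o(N) = 146 (o(N) = 105 + 41 = 146)
X(2, -51)/139 + 31232/o(-209) = 2/139 + 31232/146 = 2*(1/139) + 31232*(1/146) = 2/139 + 15616/73 = 2170770/10147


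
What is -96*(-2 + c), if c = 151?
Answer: -14304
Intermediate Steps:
-96*(-2 + c) = -96*(-2 + 151) = -96*149 = -14304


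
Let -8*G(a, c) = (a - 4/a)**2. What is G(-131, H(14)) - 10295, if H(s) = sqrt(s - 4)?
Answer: -1707742609/137288 ≈ -12439.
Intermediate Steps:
H(s) = sqrt(-4 + s)
G(a, c) = -(a - 4/a)**2/8
G(-131, H(14)) - 10295 = -1/8*(-4 + (-131)**2)**2/(-131)**2 - 10295 = -1/8*1/17161*(-4 + 17161)**2 - 10295 = -1/8*1/17161*17157**2 - 10295 = -1/8*1/17161*294362649 - 10295 = -294362649/137288 - 10295 = -1707742609/137288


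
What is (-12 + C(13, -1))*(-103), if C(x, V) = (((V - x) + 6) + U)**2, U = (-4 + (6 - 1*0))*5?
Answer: 824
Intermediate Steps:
U = 10 (U = (-4 + (6 + 0))*5 = (-4 + 6)*5 = 2*5 = 10)
C(x, V) = (16 + V - x)**2 (C(x, V) = (((V - x) + 6) + 10)**2 = ((6 + V - x) + 10)**2 = (16 + V - x)**2)
(-12 + C(13, -1))*(-103) = (-12 + (16 - 1 - 1*13)**2)*(-103) = (-12 + (16 - 1 - 13)**2)*(-103) = (-12 + 2**2)*(-103) = (-12 + 4)*(-103) = -8*(-103) = 824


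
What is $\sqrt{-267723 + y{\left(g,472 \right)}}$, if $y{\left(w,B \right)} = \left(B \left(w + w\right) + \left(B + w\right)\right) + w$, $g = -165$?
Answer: $i \sqrt{423341} \approx 650.65 i$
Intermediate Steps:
$y{\left(w,B \right)} = B + 2 w + 2 B w$ ($y{\left(w,B \right)} = \left(B 2 w + \left(B + w\right)\right) + w = \left(2 B w + \left(B + w\right)\right) + w = \left(B + w + 2 B w\right) + w = B + 2 w + 2 B w$)
$\sqrt{-267723 + y{\left(g,472 \right)}} = \sqrt{-267723 + \left(472 + 2 \left(-165\right) + 2 \cdot 472 \left(-165\right)\right)} = \sqrt{-267723 - 155618} = \sqrt{-423341} = i \sqrt{423341}$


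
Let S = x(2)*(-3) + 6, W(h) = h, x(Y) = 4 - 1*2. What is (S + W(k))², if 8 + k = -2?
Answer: 100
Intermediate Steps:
k = -10 (k = -8 - 2 = -10)
x(Y) = 2 (x(Y) = 4 - 2 = 2)
S = 0 (S = 2*(-3) + 6 = -6 + 6 = 0)
(S + W(k))² = (0 - 10)² = (-10)² = 100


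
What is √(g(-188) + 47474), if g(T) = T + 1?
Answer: √47287 ≈ 217.46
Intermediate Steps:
g(T) = 1 + T
√(g(-188) + 47474) = √((1 - 188) + 47474) = √(-187 + 47474) = √47287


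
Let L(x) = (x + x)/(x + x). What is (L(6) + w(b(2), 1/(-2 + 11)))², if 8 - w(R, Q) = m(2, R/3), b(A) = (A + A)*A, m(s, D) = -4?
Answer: 169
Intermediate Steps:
L(x) = 1 (L(x) = (2*x)/((2*x)) = (2*x)*(1/(2*x)) = 1)
b(A) = 2*A² (b(A) = (2*A)*A = 2*A²)
w(R, Q) = 12 (w(R, Q) = 8 - 1*(-4) = 8 + 4 = 12)
(L(6) + w(b(2), 1/(-2 + 11)))² = (1 + 12)² = 13² = 169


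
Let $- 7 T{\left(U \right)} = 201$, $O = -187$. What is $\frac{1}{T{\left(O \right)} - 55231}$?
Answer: $- \frac{7}{386818} \approx -1.8096 \cdot 10^{-5}$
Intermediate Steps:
$T{\left(U \right)} = - \frac{201}{7}$ ($T{\left(U \right)} = \left(- \frac{1}{7}\right) 201 = - \frac{201}{7}$)
$\frac{1}{T{\left(O \right)} - 55231} = \frac{1}{- \frac{201}{7} - 55231} = \frac{1}{- \frac{386818}{7}} = - \frac{7}{386818}$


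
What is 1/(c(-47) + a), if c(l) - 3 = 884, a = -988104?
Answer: -1/987217 ≈ -1.0129e-6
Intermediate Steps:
c(l) = 887 (c(l) = 3 + 884 = 887)
1/(c(-47) + a) = 1/(887 - 988104) = 1/(-987217) = -1/987217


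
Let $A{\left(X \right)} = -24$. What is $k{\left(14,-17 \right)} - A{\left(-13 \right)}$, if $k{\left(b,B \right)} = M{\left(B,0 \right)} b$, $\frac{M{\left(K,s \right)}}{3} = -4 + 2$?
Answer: $-60$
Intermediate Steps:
$M{\left(K,s \right)} = -6$ ($M{\left(K,s \right)} = 3 \left(-4 + 2\right) = 3 \left(-2\right) = -6$)
$k{\left(b,B \right)} = - 6 b$
$k{\left(14,-17 \right)} - A{\left(-13 \right)} = \left(-6\right) 14 - -24 = -84 + 24 = -60$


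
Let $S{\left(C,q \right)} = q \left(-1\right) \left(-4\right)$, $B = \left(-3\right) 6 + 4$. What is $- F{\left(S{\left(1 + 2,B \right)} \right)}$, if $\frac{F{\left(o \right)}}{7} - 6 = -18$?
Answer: $84$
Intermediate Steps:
$B = -14$ ($B = -18 + 4 = -14$)
$S{\left(C,q \right)} = 4 q$ ($S{\left(C,q \right)} = - q \left(-4\right) = 4 q$)
$F{\left(o \right)} = -84$ ($F{\left(o \right)} = 42 + 7 \left(-18\right) = 42 - 126 = -84$)
$- F{\left(S{\left(1 + 2,B \right)} \right)} = \left(-1\right) \left(-84\right) = 84$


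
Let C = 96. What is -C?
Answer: -96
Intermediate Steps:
-C = -1*96 = -96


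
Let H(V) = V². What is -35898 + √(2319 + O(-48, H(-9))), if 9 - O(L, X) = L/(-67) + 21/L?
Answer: -35898 + √167186239/268 ≈ -35850.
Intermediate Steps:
O(L, X) = 9 - 21/L + L/67 (O(L, X) = 9 - (L/(-67) + 21/L) = 9 - (L*(-1/67) + 21/L) = 9 - (-L/67 + 21/L) = 9 - (21/L - L/67) = 9 + (-21/L + L/67) = 9 - 21/L + L/67)
-35898 + √(2319 + O(-48, H(-9))) = -35898 + √(2319 + (9 - 21/(-48) + (1/67)*(-48))) = -35898 + √(2319 + (9 - 21*(-1/48) - 48/67)) = -35898 + √(2319 + (9 + 7/16 - 48/67)) = -35898 + √(2319 + 9349/1072) = -35898 + √(2495317/1072) = -35898 + √167186239/268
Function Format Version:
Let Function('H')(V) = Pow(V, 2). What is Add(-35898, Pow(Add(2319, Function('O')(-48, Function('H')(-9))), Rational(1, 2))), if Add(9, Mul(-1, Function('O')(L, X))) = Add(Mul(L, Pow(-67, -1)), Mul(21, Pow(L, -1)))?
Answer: Add(-35898, Mul(Rational(1, 268), Pow(167186239, Rational(1, 2)))) ≈ -35850.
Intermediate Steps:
Function('O')(L, X) = Add(9, Mul(-21, Pow(L, -1)), Mul(Rational(1, 67), L)) (Function('O')(L, X) = Add(9, Mul(-1, Add(Mul(L, Pow(-67, -1)), Mul(21, Pow(L, -1))))) = Add(9, Mul(-1, Add(Mul(L, Rational(-1, 67)), Mul(21, Pow(L, -1))))) = Add(9, Mul(-1, Add(Mul(Rational(-1, 67), L), Mul(21, Pow(L, -1))))) = Add(9, Mul(-1, Add(Mul(21, Pow(L, -1)), Mul(Rational(-1, 67), L)))) = Add(9, Add(Mul(-21, Pow(L, -1)), Mul(Rational(1, 67), L))) = Add(9, Mul(-21, Pow(L, -1)), Mul(Rational(1, 67), L)))
Add(-35898, Pow(Add(2319, Function('O')(-48, Function('H')(-9))), Rational(1, 2))) = Add(-35898, Pow(Add(2319, Add(9, Mul(-21, Pow(-48, -1)), Mul(Rational(1, 67), -48))), Rational(1, 2))) = Add(-35898, Pow(Add(2319, Add(9, Mul(-21, Rational(-1, 48)), Rational(-48, 67))), Rational(1, 2))) = Add(-35898, Pow(Add(2319, Add(9, Rational(7, 16), Rational(-48, 67))), Rational(1, 2))) = Add(-35898, Pow(Add(2319, Rational(9349, 1072)), Rational(1, 2))) = Add(-35898, Pow(Rational(2495317, 1072), Rational(1, 2))) = Add(-35898, Mul(Rational(1, 268), Pow(167186239, Rational(1, 2))))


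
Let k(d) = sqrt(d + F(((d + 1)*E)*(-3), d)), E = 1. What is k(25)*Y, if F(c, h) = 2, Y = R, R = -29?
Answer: -87*sqrt(3) ≈ -150.69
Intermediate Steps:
Y = -29
k(d) = sqrt(2 + d) (k(d) = sqrt(d + 2) = sqrt(2 + d))
k(25)*Y = sqrt(2 + 25)*(-29) = sqrt(27)*(-29) = (3*sqrt(3))*(-29) = -87*sqrt(3)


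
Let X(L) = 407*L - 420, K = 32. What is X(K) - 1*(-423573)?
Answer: 436177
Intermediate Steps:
X(L) = -420 + 407*L
X(K) - 1*(-423573) = (-420 + 407*32) - 1*(-423573) = (-420 + 13024) + 423573 = 12604 + 423573 = 436177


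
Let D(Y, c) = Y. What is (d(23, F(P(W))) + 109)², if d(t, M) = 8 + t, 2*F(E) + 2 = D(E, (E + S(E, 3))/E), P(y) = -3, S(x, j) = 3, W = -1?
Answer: 19600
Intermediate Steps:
F(E) = -1 + E/2
(d(23, F(P(W))) + 109)² = ((8 + 23) + 109)² = (31 + 109)² = 140² = 19600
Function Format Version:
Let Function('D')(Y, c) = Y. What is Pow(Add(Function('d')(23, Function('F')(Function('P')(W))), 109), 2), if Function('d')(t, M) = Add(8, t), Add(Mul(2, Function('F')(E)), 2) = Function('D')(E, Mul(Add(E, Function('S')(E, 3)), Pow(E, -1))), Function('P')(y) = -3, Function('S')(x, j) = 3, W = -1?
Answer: 19600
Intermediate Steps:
Function('F')(E) = Add(-1, Mul(Rational(1, 2), E))
Pow(Add(Function('d')(23, Function('F')(Function('P')(W))), 109), 2) = Pow(Add(Add(8, 23), 109), 2) = Pow(Add(31, 109), 2) = Pow(140, 2) = 19600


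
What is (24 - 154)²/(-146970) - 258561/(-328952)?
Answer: 3244142137/4834607544 ≈ 0.67103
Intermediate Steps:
(24 - 154)²/(-146970) - 258561/(-328952) = (-130)²*(-1/146970) - 258561*(-1/328952) = 16900*(-1/146970) + 258561/328952 = -1690/14697 + 258561/328952 = 3244142137/4834607544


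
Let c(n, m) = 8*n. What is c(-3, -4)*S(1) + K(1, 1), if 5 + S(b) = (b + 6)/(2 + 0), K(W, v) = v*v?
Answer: 37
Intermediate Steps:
K(W, v) = v**2
S(b) = -2 + b/2 (S(b) = -5 + (b + 6)/(2 + 0) = -5 + (6 + b)/2 = -5 + (6 + b)*(1/2) = -5 + (3 + b/2) = -2 + b/2)
c(-3, -4)*S(1) + K(1, 1) = (8*(-3))*(-2 + (1/2)*1) + 1**2 = -24*(-2 + 1/2) + 1 = -24*(-3/2) + 1 = 36 + 1 = 37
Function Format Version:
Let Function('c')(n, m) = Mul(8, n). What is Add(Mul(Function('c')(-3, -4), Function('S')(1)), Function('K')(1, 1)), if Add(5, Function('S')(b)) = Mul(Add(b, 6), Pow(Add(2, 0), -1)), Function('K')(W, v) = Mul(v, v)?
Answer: 37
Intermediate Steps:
Function('K')(W, v) = Pow(v, 2)
Function('S')(b) = Add(-2, Mul(Rational(1, 2), b)) (Function('S')(b) = Add(-5, Mul(Add(b, 6), Pow(Add(2, 0), -1))) = Add(-5, Mul(Add(6, b), Pow(2, -1))) = Add(-5, Mul(Add(6, b), Rational(1, 2))) = Add(-5, Add(3, Mul(Rational(1, 2), b))) = Add(-2, Mul(Rational(1, 2), b)))
Add(Mul(Function('c')(-3, -4), Function('S')(1)), Function('K')(1, 1)) = Add(Mul(Mul(8, -3), Add(-2, Mul(Rational(1, 2), 1))), Pow(1, 2)) = Add(Mul(-24, Add(-2, Rational(1, 2))), 1) = Add(Mul(-24, Rational(-3, 2)), 1) = Add(36, 1) = 37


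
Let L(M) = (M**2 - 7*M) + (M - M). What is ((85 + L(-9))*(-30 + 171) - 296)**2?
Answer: 1023552049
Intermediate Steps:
L(M) = M**2 - 7*M (L(M) = (M**2 - 7*M) + 0 = M**2 - 7*M)
((85 + L(-9))*(-30 + 171) - 296)**2 = ((85 - 9*(-7 - 9))*(-30 + 171) - 296)**2 = ((85 - 9*(-16))*141 - 296)**2 = ((85 + 144)*141 - 296)**2 = (229*141 - 296)**2 = (32289 - 296)**2 = 31993**2 = 1023552049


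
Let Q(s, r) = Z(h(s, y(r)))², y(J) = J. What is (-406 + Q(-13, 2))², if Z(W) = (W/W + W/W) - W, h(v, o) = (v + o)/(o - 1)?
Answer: 56169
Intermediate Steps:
h(v, o) = (o + v)/(-1 + o)
Z(W) = 2 - W (Z(W) = (1 + 1) - W = 2 - W)
Q(s, r) = (2 - (r + s)/(-1 + r))²
(-406 + Q(-13, 2))² = (-406 + (-2 + 2 - 1*(-13))²/(-1 + 2)²)² = (-406 + (-2 + 2 + 13)²/1²)² = (-406 + 1*13²)² = (-406 + 1*169)² = (-406 + 169)² = (-237)² = 56169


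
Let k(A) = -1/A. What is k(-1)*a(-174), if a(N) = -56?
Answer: -56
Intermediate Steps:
k(-1)*a(-174) = -1/(-1)*(-56) = -1*(-1)*(-56) = 1*(-56) = -56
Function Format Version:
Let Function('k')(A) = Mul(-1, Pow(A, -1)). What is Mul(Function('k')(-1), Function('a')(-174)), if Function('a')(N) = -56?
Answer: -56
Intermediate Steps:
Mul(Function('k')(-1), Function('a')(-174)) = Mul(Mul(-1, Pow(-1, -1)), -56) = Mul(Mul(-1, -1), -56) = Mul(1, -56) = -56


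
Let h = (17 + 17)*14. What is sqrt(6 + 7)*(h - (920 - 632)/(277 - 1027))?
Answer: 59548*sqrt(13)/125 ≈ 1717.6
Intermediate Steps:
h = 476 (h = 34*14 = 476)
sqrt(6 + 7)*(h - (920 - 632)/(277 - 1027)) = sqrt(6 + 7)*(476 - (920 - 632)/(277 - 1027)) = sqrt(13)*(476 - 288/(-750)) = sqrt(13)*(476 - 288*(-1)/750) = sqrt(13)*(476 - 1*(-48/125)) = sqrt(13)*(476 + 48/125) = sqrt(13)*(59548/125) = 59548*sqrt(13)/125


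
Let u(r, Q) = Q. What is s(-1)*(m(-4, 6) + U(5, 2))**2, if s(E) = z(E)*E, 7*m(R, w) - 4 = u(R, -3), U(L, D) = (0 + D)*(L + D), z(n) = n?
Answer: 9801/49 ≈ 200.02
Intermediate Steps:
U(L, D) = D*(D + L)
m(R, w) = 1/7 (m(R, w) = 4/7 + (1/7)*(-3) = 4/7 - 3/7 = 1/7)
s(E) = E**2 (s(E) = E*E = E**2)
s(-1)*(m(-4, 6) + U(5, 2))**2 = (-1)**2*(1/7 + 2*(2 + 5))**2 = 1*(1/7 + 2*7)**2 = 1*(1/7 + 14)**2 = 1*(99/7)**2 = 1*(9801/49) = 9801/49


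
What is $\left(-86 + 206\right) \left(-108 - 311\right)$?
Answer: $-50280$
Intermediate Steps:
$\left(-86 + 206\right) \left(-108 - 311\right) = 120 \left(-419\right) = -50280$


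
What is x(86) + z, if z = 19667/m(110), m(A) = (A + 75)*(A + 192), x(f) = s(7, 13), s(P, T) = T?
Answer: 745977/55870 ≈ 13.352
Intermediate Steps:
x(f) = 13
m(A) = (75 + A)*(192 + A)
z = 19667/55870 (z = 19667/(14400 + 110**2 + 267*110) = 19667/(14400 + 12100 + 29370) = 19667/55870 ≈ 0.35201)
x(86) + z = 13 + 19667/55870 = 745977/55870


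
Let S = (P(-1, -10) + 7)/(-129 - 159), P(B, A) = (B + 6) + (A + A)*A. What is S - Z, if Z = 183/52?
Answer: -3983/936 ≈ -4.2553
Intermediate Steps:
P(B, A) = 6 + B + 2*A² (P(B, A) = (6 + B) + (2*A)*A = (6 + B) + 2*A² = 6 + B + 2*A²)
Z = 183/52 (Z = 183*(1/52) = 183/52 ≈ 3.5192)
S = -53/72 (S = ((6 - 1 + 2*(-10)²) + 7)/(-129 - 159) = ((6 - 1 + 2*100) + 7)/(-288) = ((6 - 1 + 200) + 7)*(-1/288) = (205 + 7)*(-1/288) = 212*(-1/288) = -53/72 ≈ -0.73611)
S - Z = -53/72 - 1*183/52 = -53/72 - 183/52 = -3983/936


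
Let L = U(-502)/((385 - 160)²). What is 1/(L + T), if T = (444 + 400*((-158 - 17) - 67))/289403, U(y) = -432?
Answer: -542630625/185297948 ≈ -2.9284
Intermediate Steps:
T = -96356/289403 (T = (444 + 400*(-175 - 67))*(1/289403) = (444 + 400*(-242))*(1/289403) = (444 - 96800)*(1/289403) = -96356*1/289403 = -96356/289403 ≈ -0.33295)
L = -16/1875 (L = -432/(385 - 160)² = -432/(225²) = -432/50625 = -432*1/50625 = -16/1875 ≈ -0.0085333)
1/(L + T) = 1/(-16/1875 - 96356/289403) = 1/(-185297948/542630625) = -542630625/185297948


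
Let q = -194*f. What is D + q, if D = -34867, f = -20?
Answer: -30987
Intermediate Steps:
q = 3880 (q = -194*(-20) = 3880)
D + q = -34867 + 3880 = -30987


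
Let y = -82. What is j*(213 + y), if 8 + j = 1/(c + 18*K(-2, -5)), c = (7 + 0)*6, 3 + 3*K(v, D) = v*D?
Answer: -87901/84 ≈ -1046.4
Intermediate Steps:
K(v, D) = -1 + D*v/3 (K(v, D) = -1 + (v*D)/3 = -1 + (D*v)/3 = -1 + D*v/3)
c = 42 (c = 7*6 = 42)
j = -671/84 (j = -8 + 1/(42 + 18*(-1 + (⅓)*(-5)*(-2))) = -8 + 1/(42 + 18*(-1 + 10/3)) = -8 + 1/(42 + 18*(7/3)) = -8 + 1/(42 + 42) = -8 + 1/84 = -671/84 ≈ -7.9881)
j*(213 + y) = -671*(213 - 82)/84 = -671/84*131 = -87901/84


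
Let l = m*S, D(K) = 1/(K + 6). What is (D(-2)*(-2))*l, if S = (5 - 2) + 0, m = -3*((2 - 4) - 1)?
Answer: -27/2 ≈ -13.500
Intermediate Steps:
D(K) = 1/(6 + K)
m = 9 (m = -3*(-2 - 1) = -3*(-3) = 9)
S = 3 (S = 3 + 0 = 3)
l = 27 (l = 9*3 = 27)
(D(-2)*(-2))*l = (-2/(6 - 2))*27 = (-2/4)*27 = ((¼)*(-2))*27 = -½*27 = -27/2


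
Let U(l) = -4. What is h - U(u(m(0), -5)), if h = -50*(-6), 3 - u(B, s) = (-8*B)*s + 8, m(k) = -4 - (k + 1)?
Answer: 304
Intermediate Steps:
m(k) = -5 - k (m(k) = -4 - (1 + k) = -4 + (-1 - k) = -5 - k)
u(B, s) = -5 + 8*B*s (u(B, s) = 3 - ((-8*B)*s + 8) = 3 - (-8*B*s + 8) = 3 - (8 - 8*B*s) = 3 + (-8 + 8*B*s) = -5 + 8*B*s)
h = 300
h - U(u(m(0), -5)) = 300 - 1*(-4) = 300 + 4 = 304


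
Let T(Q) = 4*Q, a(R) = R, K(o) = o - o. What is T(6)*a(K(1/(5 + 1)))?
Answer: 0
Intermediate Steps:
K(o) = 0
T(6)*a(K(1/(5 + 1))) = (4*6)*0 = 24*0 = 0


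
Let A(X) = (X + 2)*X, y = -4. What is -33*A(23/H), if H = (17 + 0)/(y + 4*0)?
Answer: -176088/289 ≈ -609.30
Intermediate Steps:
H = -17/4 (H = (17 + 0)/(-4 + 4*0) = 17/(-4 + 0) = 17/(-4) = 17*(-¼) = -17/4 ≈ -4.2500)
A(X) = X*(2 + X) (A(X) = (2 + X)*X = X*(2 + X))
-33*A(23/H) = -33*23/(-17/4)*(2 + 23/(-17/4)) = -33*23*(-4/17)*(2 + 23*(-4/17)) = -(-3036)*(2 - 92/17)/17 = -(-3036)*(-58)/(17*17) = -33*5336/289 = -176088/289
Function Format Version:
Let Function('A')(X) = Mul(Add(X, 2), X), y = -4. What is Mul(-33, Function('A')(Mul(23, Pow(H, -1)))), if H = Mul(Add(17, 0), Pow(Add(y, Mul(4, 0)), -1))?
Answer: Rational(-176088, 289) ≈ -609.30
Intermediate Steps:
H = Rational(-17, 4) (H = Mul(Add(17, 0), Pow(Add(-4, Mul(4, 0)), -1)) = Mul(17, Pow(Add(-4, 0), -1)) = Mul(17, Pow(-4, -1)) = Mul(17, Rational(-1, 4)) = Rational(-17, 4) ≈ -4.2500)
Function('A')(X) = Mul(X, Add(2, X)) (Function('A')(X) = Mul(Add(2, X), X) = Mul(X, Add(2, X)))
Mul(-33, Function('A')(Mul(23, Pow(H, -1)))) = Mul(-33, Mul(Mul(23, Pow(Rational(-17, 4), -1)), Add(2, Mul(23, Pow(Rational(-17, 4), -1))))) = Mul(-33, Mul(Mul(23, Rational(-4, 17)), Add(2, Mul(23, Rational(-4, 17))))) = Mul(-33, Mul(Rational(-92, 17), Add(2, Rational(-92, 17)))) = Mul(-33, Mul(Rational(-92, 17), Rational(-58, 17))) = Mul(-33, Rational(5336, 289)) = Rational(-176088, 289)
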